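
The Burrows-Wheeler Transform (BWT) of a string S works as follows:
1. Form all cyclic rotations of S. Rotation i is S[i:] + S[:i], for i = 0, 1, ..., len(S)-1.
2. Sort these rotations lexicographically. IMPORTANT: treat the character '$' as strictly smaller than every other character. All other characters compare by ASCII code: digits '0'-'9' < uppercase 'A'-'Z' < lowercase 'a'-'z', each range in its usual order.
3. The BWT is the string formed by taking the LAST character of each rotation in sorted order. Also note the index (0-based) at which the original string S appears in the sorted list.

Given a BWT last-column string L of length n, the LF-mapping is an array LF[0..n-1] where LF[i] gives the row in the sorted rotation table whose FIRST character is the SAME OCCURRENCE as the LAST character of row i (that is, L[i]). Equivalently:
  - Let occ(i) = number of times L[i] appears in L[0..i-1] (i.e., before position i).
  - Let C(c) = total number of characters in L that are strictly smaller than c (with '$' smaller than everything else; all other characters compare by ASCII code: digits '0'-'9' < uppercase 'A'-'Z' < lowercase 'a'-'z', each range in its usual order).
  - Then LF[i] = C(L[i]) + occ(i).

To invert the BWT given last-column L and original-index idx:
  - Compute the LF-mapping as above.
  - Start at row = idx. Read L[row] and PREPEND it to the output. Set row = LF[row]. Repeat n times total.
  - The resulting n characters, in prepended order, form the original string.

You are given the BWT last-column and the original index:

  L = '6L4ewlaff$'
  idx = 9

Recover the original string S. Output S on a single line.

Answer: waffleL46$

Derivation:
LF mapping: 2 3 1 5 9 8 4 6 7 0
Walk LF starting at row 9, prepending L[row]:
  step 1: row=9, L[9]='$', prepend. Next row=LF[9]=0
  step 2: row=0, L[0]='6', prepend. Next row=LF[0]=2
  step 3: row=2, L[2]='4', prepend. Next row=LF[2]=1
  step 4: row=1, L[1]='L', prepend. Next row=LF[1]=3
  step 5: row=3, L[3]='e', prepend. Next row=LF[3]=5
  step 6: row=5, L[5]='l', prepend. Next row=LF[5]=8
  step 7: row=8, L[8]='f', prepend. Next row=LF[8]=7
  step 8: row=7, L[7]='f', prepend. Next row=LF[7]=6
  step 9: row=6, L[6]='a', prepend. Next row=LF[6]=4
  step 10: row=4, L[4]='w', prepend. Next row=LF[4]=9
Reversed output: waffleL46$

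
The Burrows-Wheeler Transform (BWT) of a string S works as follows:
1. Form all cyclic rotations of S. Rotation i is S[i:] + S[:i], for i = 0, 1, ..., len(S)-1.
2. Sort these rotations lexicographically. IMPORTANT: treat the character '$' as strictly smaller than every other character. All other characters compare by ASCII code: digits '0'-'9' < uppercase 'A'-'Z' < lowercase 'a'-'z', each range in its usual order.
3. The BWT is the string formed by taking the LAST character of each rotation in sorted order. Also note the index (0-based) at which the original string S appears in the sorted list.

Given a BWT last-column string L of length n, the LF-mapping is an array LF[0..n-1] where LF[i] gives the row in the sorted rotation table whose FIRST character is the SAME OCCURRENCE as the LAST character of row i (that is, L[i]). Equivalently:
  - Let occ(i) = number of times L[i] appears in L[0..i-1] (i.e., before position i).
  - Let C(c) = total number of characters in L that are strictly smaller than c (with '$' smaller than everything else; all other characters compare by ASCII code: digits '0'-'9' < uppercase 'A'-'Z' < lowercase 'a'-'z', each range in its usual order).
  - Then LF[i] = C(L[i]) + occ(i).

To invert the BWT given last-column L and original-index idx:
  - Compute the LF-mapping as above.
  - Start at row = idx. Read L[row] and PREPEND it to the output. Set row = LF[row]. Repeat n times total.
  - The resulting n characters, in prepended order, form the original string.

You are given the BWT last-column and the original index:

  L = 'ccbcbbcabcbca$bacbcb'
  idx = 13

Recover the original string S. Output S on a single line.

LF mapping: 12 13 4 14 5 6 15 1 7 16 8 17 2 0 9 3 18 10 19 11
Walk LF starting at row 13, prepending L[row]:
  step 1: row=13, L[13]='$', prepend. Next row=LF[13]=0
  step 2: row=0, L[0]='c', prepend. Next row=LF[0]=12
  step 3: row=12, L[12]='a', prepend. Next row=LF[12]=2
  step 4: row=2, L[2]='b', prepend. Next row=LF[2]=4
  step 5: row=4, L[4]='b', prepend. Next row=LF[4]=5
  step 6: row=5, L[5]='b', prepend. Next row=LF[5]=6
  step 7: row=6, L[6]='c', prepend. Next row=LF[6]=15
  step 8: row=15, L[15]='a', prepend. Next row=LF[15]=3
  step 9: row=3, L[3]='c', prepend. Next row=LF[3]=14
  step 10: row=14, L[14]='b', prepend. Next row=LF[14]=9
  step 11: row=9, L[9]='c', prepend. Next row=LF[9]=16
  step 12: row=16, L[16]='c', prepend. Next row=LF[16]=18
  step 13: row=18, L[18]='c', prepend. Next row=LF[18]=19
  step 14: row=19, L[19]='b', prepend. Next row=LF[19]=11
  step 15: row=11, L[11]='c', prepend. Next row=LF[11]=17
  step 16: row=17, L[17]='b', prepend. Next row=LF[17]=10
  step 17: row=10, L[10]='b', prepend. Next row=LF[10]=8
  step 18: row=8, L[8]='b', prepend. Next row=LF[8]=7
  step 19: row=7, L[7]='a', prepend. Next row=LF[7]=1
  step 20: row=1, L[1]='c', prepend. Next row=LF[1]=13
Reversed output: cabbbcbcccbcacbbbac$

Answer: cabbbcbcccbcacbbbac$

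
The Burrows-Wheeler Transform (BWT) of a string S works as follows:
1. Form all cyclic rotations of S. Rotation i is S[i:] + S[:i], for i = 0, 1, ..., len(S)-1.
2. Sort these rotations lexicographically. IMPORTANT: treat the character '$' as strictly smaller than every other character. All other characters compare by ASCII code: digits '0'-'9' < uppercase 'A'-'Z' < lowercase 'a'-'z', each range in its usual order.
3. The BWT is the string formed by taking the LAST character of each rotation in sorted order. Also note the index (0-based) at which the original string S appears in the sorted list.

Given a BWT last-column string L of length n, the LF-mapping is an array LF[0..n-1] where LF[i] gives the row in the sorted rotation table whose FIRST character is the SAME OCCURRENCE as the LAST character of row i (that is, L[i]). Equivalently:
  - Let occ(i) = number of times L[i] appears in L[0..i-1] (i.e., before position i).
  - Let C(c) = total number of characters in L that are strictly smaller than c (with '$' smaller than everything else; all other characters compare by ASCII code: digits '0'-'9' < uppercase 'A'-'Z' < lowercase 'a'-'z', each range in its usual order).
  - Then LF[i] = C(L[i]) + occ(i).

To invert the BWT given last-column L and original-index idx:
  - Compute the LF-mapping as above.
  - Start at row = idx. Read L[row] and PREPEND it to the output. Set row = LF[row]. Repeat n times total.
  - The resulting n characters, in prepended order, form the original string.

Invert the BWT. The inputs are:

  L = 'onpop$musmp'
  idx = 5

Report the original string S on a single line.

Answer: onmpmspupo$

Derivation:
LF mapping: 4 3 6 5 7 0 1 10 9 2 8
Walk LF starting at row 5, prepending L[row]:
  step 1: row=5, L[5]='$', prepend. Next row=LF[5]=0
  step 2: row=0, L[0]='o', prepend. Next row=LF[0]=4
  step 3: row=4, L[4]='p', prepend. Next row=LF[4]=7
  step 4: row=7, L[7]='u', prepend. Next row=LF[7]=10
  step 5: row=10, L[10]='p', prepend. Next row=LF[10]=8
  step 6: row=8, L[8]='s', prepend. Next row=LF[8]=9
  step 7: row=9, L[9]='m', prepend. Next row=LF[9]=2
  step 8: row=2, L[2]='p', prepend. Next row=LF[2]=6
  step 9: row=6, L[6]='m', prepend. Next row=LF[6]=1
  step 10: row=1, L[1]='n', prepend. Next row=LF[1]=3
  step 11: row=3, L[3]='o', prepend. Next row=LF[3]=5
Reversed output: onmpmspupo$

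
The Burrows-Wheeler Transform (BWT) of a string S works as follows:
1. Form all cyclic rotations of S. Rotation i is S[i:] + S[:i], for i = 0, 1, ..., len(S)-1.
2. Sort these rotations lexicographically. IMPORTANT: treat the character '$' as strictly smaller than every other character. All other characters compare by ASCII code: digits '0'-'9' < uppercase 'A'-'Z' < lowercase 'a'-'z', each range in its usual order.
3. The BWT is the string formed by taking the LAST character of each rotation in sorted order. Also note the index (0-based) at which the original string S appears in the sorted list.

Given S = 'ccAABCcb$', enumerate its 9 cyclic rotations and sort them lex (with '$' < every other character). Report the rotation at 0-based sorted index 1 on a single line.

Answer: AABCcb$cc

Derivation:
All 9 rotations (rotation i = S[i:]+S[:i]):
  rot[0] = ccAABCcb$
  rot[1] = cAABCcb$c
  rot[2] = AABCcb$cc
  rot[3] = ABCcb$ccA
  rot[4] = BCcb$ccAA
  rot[5] = Ccb$ccAAB
  rot[6] = cb$ccAABC
  rot[7] = b$ccAABCc
  rot[8] = $ccAABCcb
Sorted (with $ < everything):
  sorted[0] = $ccAABCcb
  sorted[1] = AABCcb$cc
  sorted[2] = ABCcb$ccA
  sorted[3] = BCcb$ccAA
  sorted[4] = Ccb$ccAAB
  sorted[5] = b$ccAABCc
  sorted[6] = cAABCcb$c
  sorted[7] = cb$ccAABC
  sorted[8] = ccAABCcb$
sorted[1] = AABCcb$cc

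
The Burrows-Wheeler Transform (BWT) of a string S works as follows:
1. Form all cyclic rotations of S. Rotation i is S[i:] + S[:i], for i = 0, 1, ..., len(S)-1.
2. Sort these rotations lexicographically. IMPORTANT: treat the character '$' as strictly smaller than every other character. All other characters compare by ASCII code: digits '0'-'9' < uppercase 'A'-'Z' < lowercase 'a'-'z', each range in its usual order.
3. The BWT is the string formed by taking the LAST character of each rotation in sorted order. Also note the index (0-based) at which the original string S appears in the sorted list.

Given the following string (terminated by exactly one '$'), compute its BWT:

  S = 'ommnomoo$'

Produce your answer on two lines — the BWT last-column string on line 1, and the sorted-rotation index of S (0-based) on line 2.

All 9 rotations (rotation i = S[i:]+S[:i]):
  rot[0] = ommnomoo$
  rot[1] = mmnomoo$o
  rot[2] = mnomoo$om
  rot[3] = nomoo$omm
  rot[4] = omoo$ommn
  rot[5] = moo$ommno
  rot[6] = oo$ommnom
  rot[7] = o$ommnomo
  rot[8] = $ommnomoo
Sorted (with $ < everything):
  sorted[0] = $ommnomoo  (last char: 'o')
  sorted[1] = mmnomoo$o  (last char: 'o')
  sorted[2] = mnomoo$om  (last char: 'm')
  sorted[3] = moo$ommno  (last char: 'o')
  sorted[4] = nomoo$omm  (last char: 'm')
  sorted[5] = o$ommnomo  (last char: 'o')
  sorted[6] = ommnomoo$  (last char: '$')
  sorted[7] = omoo$ommn  (last char: 'n')
  sorted[8] = oo$ommnom  (last char: 'm')
Last column: oomomo$nm
Original string S is at sorted index 6

Answer: oomomo$nm
6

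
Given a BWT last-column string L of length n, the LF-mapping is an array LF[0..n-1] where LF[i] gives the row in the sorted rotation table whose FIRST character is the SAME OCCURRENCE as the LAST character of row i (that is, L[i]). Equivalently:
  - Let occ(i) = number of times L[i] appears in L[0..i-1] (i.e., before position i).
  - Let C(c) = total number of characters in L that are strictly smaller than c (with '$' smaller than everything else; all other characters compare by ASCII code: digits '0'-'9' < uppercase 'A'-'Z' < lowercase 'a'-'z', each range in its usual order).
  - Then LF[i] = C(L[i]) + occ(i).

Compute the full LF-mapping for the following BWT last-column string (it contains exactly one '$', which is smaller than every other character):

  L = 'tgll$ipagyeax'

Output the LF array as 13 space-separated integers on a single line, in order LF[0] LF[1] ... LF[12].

Answer: 10 4 7 8 0 6 9 1 5 12 3 2 11

Derivation:
Char counts: '$':1, 'a':2, 'e':1, 'g':2, 'i':1, 'l':2, 'p':1, 't':1, 'x':1, 'y':1
C (first-col start): C('$')=0, C('a')=1, C('e')=3, C('g')=4, C('i')=6, C('l')=7, C('p')=9, C('t')=10, C('x')=11, C('y')=12
L[0]='t': occ=0, LF[0]=C('t')+0=10+0=10
L[1]='g': occ=0, LF[1]=C('g')+0=4+0=4
L[2]='l': occ=0, LF[2]=C('l')+0=7+0=7
L[3]='l': occ=1, LF[3]=C('l')+1=7+1=8
L[4]='$': occ=0, LF[4]=C('$')+0=0+0=0
L[5]='i': occ=0, LF[5]=C('i')+0=6+0=6
L[6]='p': occ=0, LF[6]=C('p')+0=9+0=9
L[7]='a': occ=0, LF[7]=C('a')+0=1+0=1
L[8]='g': occ=1, LF[8]=C('g')+1=4+1=5
L[9]='y': occ=0, LF[9]=C('y')+0=12+0=12
L[10]='e': occ=0, LF[10]=C('e')+0=3+0=3
L[11]='a': occ=1, LF[11]=C('a')+1=1+1=2
L[12]='x': occ=0, LF[12]=C('x')+0=11+0=11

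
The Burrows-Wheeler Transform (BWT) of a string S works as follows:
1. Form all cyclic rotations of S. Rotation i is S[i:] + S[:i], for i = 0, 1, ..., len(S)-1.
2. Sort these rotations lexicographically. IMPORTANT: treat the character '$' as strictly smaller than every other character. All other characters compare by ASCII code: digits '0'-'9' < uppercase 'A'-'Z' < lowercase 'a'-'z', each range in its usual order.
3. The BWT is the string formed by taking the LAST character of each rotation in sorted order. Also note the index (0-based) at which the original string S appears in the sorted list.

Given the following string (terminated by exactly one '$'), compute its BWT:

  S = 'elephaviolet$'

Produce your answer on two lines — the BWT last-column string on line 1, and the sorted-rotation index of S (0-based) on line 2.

Answer: th$llpveoieea
2

Derivation:
All 13 rotations (rotation i = S[i:]+S[:i]):
  rot[0] = elephaviolet$
  rot[1] = lephaviolet$e
  rot[2] = ephaviolet$el
  rot[3] = phaviolet$ele
  rot[4] = haviolet$elep
  rot[5] = aviolet$eleph
  rot[6] = violet$elepha
  rot[7] = iolet$elephav
  rot[8] = olet$elephavi
  rot[9] = let$elephavio
  rot[10] = et$elephaviol
  rot[11] = t$elephaviole
  rot[12] = $elephaviolet
Sorted (with $ < everything):
  sorted[0] = $elephaviolet  (last char: 't')
  sorted[1] = aviolet$eleph  (last char: 'h')
  sorted[2] = elephaviolet$  (last char: '$')
  sorted[3] = ephaviolet$el  (last char: 'l')
  sorted[4] = et$elephaviol  (last char: 'l')
  sorted[5] = haviolet$elep  (last char: 'p')
  sorted[6] = iolet$elephav  (last char: 'v')
  sorted[7] = lephaviolet$e  (last char: 'e')
  sorted[8] = let$elephavio  (last char: 'o')
  sorted[9] = olet$elephavi  (last char: 'i')
  sorted[10] = phaviolet$ele  (last char: 'e')
  sorted[11] = t$elephaviole  (last char: 'e')
  sorted[12] = violet$elepha  (last char: 'a')
Last column: th$llpveoieea
Original string S is at sorted index 2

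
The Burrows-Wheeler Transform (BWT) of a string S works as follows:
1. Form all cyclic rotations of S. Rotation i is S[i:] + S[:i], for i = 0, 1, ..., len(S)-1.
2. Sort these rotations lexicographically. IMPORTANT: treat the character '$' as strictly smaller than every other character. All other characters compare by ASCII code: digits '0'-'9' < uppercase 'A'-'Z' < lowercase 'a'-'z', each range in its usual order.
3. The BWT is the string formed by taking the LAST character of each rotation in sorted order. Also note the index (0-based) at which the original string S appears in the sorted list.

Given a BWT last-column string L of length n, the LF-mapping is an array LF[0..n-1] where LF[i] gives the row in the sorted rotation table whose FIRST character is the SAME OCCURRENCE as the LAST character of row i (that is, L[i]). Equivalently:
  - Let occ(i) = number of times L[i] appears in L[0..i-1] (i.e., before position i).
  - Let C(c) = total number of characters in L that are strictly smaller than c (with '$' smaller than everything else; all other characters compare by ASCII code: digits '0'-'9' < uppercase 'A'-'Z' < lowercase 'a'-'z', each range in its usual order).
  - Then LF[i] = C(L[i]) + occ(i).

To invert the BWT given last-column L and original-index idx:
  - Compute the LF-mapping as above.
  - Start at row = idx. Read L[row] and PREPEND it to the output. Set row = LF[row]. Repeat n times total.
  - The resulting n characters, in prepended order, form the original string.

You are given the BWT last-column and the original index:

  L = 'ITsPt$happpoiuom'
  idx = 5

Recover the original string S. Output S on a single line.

Answer: hippopotamusPTI$

Derivation:
LF mapping: 1 3 13 2 14 0 5 4 10 11 12 8 6 15 9 7
Walk LF starting at row 5, prepending L[row]:
  step 1: row=5, L[5]='$', prepend. Next row=LF[5]=0
  step 2: row=0, L[0]='I', prepend. Next row=LF[0]=1
  step 3: row=1, L[1]='T', prepend. Next row=LF[1]=3
  step 4: row=3, L[3]='P', prepend. Next row=LF[3]=2
  step 5: row=2, L[2]='s', prepend. Next row=LF[2]=13
  step 6: row=13, L[13]='u', prepend. Next row=LF[13]=15
  step 7: row=15, L[15]='m', prepend. Next row=LF[15]=7
  step 8: row=7, L[7]='a', prepend. Next row=LF[7]=4
  step 9: row=4, L[4]='t', prepend. Next row=LF[4]=14
  step 10: row=14, L[14]='o', prepend. Next row=LF[14]=9
  step 11: row=9, L[9]='p', prepend. Next row=LF[9]=11
  step 12: row=11, L[11]='o', prepend. Next row=LF[11]=8
  step 13: row=8, L[8]='p', prepend. Next row=LF[8]=10
  step 14: row=10, L[10]='p', prepend. Next row=LF[10]=12
  step 15: row=12, L[12]='i', prepend. Next row=LF[12]=6
  step 16: row=6, L[6]='h', prepend. Next row=LF[6]=5
Reversed output: hippopotamusPTI$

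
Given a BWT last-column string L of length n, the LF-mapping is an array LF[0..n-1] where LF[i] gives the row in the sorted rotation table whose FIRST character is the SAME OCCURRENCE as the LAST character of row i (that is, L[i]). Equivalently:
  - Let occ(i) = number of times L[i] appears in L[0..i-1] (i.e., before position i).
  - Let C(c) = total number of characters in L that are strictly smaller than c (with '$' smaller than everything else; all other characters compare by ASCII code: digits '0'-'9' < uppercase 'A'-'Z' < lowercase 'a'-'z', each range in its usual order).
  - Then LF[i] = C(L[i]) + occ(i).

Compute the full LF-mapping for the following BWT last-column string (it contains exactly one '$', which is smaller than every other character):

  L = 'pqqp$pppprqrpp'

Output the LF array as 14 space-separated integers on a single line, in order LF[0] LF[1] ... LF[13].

Char counts: '$':1, 'p':8, 'q':3, 'r':2
C (first-col start): C('$')=0, C('p')=1, C('q')=9, C('r')=12
L[0]='p': occ=0, LF[0]=C('p')+0=1+0=1
L[1]='q': occ=0, LF[1]=C('q')+0=9+0=9
L[2]='q': occ=1, LF[2]=C('q')+1=9+1=10
L[3]='p': occ=1, LF[3]=C('p')+1=1+1=2
L[4]='$': occ=0, LF[4]=C('$')+0=0+0=0
L[5]='p': occ=2, LF[5]=C('p')+2=1+2=3
L[6]='p': occ=3, LF[6]=C('p')+3=1+3=4
L[7]='p': occ=4, LF[7]=C('p')+4=1+4=5
L[8]='p': occ=5, LF[8]=C('p')+5=1+5=6
L[9]='r': occ=0, LF[9]=C('r')+0=12+0=12
L[10]='q': occ=2, LF[10]=C('q')+2=9+2=11
L[11]='r': occ=1, LF[11]=C('r')+1=12+1=13
L[12]='p': occ=6, LF[12]=C('p')+6=1+6=7
L[13]='p': occ=7, LF[13]=C('p')+7=1+7=8

Answer: 1 9 10 2 0 3 4 5 6 12 11 13 7 8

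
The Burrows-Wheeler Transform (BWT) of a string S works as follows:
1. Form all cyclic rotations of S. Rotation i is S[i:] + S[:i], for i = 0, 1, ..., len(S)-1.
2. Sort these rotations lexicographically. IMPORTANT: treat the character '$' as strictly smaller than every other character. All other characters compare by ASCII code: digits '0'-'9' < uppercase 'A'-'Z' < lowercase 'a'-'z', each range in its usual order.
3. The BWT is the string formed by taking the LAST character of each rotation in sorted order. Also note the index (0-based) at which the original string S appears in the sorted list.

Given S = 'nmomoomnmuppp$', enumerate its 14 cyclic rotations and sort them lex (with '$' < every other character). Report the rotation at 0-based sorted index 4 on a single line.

All 14 rotations (rotation i = S[i:]+S[:i]):
  rot[0] = nmomoomnmuppp$
  rot[1] = momoomnmuppp$n
  rot[2] = omoomnmuppp$nm
  rot[3] = moomnmuppp$nmo
  rot[4] = oomnmuppp$nmom
  rot[5] = omnmuppp$nmomo
  rot[6] = mnmuppp$nmomoo
  rot[7] = nmuppp$nmomoom
  rot[8] = muppp$nmomoomn
  rot[9] = uppp$nmomoomnm
  rot[10] = ppp$nmomoomnmu
  rot[11] = pp$nmomoomnmup
  rot[12] = p$nmomoomnmupp
  rot[13] = $nmomoomnmuppp
Sorted (with $ < everything):
  sorted[0] = $nmomoomnmuppp
  sorted[1] = mnmuppp$nmomoo
  sorted[2] = momoomnmuppp$n
  sorted[3] = moomnmuppp$nmo
  sorted[4] = muppp$nmomoomn
  sorted[5] = nmomoomnmuppp$
  sorted[6] = nmuppp$nmomoom
  sorted[7] = omnmuppp$nmomo
  sorted[8] = omoomnmuppp$nm
  sorted[9] = oomnmuppp$nmom
  sorted[10] = p$nmomoomnmupp
  sorted[11] = pp$nmomoomnmup
  sorted[12] = ppp$nmomoomnmu
  sorted[13] = uppp$nmomoomnm
sorted[4] = muppp$nmomoomn

Answer: muppp$nmomoomn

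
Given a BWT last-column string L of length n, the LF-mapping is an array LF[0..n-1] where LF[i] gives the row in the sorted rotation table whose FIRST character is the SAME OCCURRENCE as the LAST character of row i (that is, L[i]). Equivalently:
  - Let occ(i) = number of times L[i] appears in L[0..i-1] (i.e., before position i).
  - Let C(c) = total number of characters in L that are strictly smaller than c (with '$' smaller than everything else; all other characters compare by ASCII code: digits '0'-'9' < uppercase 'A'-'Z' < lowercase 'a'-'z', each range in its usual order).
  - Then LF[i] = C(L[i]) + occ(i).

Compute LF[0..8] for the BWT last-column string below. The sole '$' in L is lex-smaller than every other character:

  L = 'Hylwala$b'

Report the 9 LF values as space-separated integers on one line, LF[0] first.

Answer: 1 8 5 7 2 6 3 0 4

Derivation:
Char counts: '$':1, 'H':1, 'a':2, 'b':1, 'l':2, 'w':1, 'y':1
C (first-col start): C('$')=0, C('H')=1, C('a')=2, C('b')=4, C('l')=5, C('w')=7, C('y')=8
L[0]='H': occ=0, LF[0]=C('H')+0=1+0=1
L[1]='y': occ=0, LF[1]=C('y')+0=8+0=8
L[2]='l': occ=0, LF[2]=C('l')+0=5+0=5
L[3]='w': occ=0, LF[3]=C('w')+0=7+0=7
L[4]='a': occ=0, LF[4]=C('a')+0=2+0=2
L[5]='l': occ=1, LF[5]=C('l')+1=5+1=6
L[6]='a': occ=1, LF[6]=C('a')+1=2+1=3
L[7]='$': occ=0, LF[7]=C('$')+0=0+0=0
L[8]='b': occ=0, LF[8]=C('b')+0=4+0=4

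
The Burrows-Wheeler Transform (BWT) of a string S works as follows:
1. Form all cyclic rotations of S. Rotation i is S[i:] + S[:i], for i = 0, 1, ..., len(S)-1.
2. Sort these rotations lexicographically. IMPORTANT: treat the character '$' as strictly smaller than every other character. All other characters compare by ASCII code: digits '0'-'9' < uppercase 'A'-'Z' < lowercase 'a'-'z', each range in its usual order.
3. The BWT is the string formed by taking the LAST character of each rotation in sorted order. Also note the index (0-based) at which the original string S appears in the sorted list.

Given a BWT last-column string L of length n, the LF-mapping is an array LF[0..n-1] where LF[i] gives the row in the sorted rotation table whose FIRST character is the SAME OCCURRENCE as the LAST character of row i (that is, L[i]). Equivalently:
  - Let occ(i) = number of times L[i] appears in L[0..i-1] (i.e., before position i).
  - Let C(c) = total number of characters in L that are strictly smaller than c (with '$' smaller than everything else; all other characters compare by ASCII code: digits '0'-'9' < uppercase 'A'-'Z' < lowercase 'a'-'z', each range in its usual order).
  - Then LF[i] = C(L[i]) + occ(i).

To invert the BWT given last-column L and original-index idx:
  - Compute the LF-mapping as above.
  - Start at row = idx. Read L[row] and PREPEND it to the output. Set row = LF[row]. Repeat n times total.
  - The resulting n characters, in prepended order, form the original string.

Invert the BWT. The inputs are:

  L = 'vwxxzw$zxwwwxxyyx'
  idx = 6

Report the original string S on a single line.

Answer: wxyyzwxxwwxxzxwv$

Derivation:
LF mapping: 1 2 7 8 15 3 0 16 9 4 5 6 10 11 13 14 12
Walk LF starting at row 6, prepending L[row]:
  step 1: row=6, L[6]='$', prepend. Next row=LF[6]=0
  step 2: row=0, L[0]='v', prepend. Next row=LF[0]=1
  step 3: row=1, L[1]='w', prepend. Next row=LF[1]=2
  step 4: row=2, L[2]='x', prepend. Next row=LF[2]=7
  step 5: row=7, L[7]='z', prepend. Next row=LF[7]=16
  step 6: row=16, L[16]='x', prepend. Next row=LF[16]=12
  step 7: row=12, L[12]='x', prepend. Next row=LF[12]=10
  step 8: row=10, L[10]='w', prepend. Next row=LF[10]=5
  step 9: row=5, L[5]='w', prepend. Next row=LF[5]=3
  step 10: row=3, L[3]='x', prepend. Next row=LF[3]=8
  step 11: row=8, L[8]='x', prepend. Next row=LF[8]=9
  step 12: row=9, L[9]='w', prepend. Next row=LF[9]=4
  step 13: row=4, L[4]='z', prepend. Next row=LF[4]=15
  step 14: row=15, L[15]='y', prepend. Next row=LF[15]=14
  step 15: row=14, L[14]='y', prepend. Next row=LF[14]=13
  step 16: row=13, L[13]='x', prepend. Next row=LF[13]=11
  step 17: row=11, L[11]='w', prepend. Next row=LF[11]=6
Reversed output: wxyyzwxxwwxxzxwv$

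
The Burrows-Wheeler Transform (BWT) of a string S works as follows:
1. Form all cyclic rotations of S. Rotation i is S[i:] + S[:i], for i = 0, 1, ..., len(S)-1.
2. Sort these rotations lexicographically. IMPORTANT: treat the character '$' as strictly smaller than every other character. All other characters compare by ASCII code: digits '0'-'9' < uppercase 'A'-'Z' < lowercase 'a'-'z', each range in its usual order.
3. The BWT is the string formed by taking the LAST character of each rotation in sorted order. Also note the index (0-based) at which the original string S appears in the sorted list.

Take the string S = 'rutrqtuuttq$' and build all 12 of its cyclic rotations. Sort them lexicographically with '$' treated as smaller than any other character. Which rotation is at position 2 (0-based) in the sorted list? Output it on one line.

All 12 rotations (rotation i = S[i:]+S[:i]):
  rot[0] = rutrqtuuttq$
  rot[1] = utrqtuuttq$r
  rot[2] = trqtuuttq$ru
  rot[3] = rqtuuttq$rut
  rot[4] = qtuuttq$rutr
  rot[5] = tuuttq$rutrq
  rot[6] = uuttq$rutrqt
  rot[7] = uttq$rutrqtu
  rot[8] = ttq$rutrqtuu
  rot[9] = tq$rutrqtuut
  rot[10] = q$rutrqtuutt
  rot[11] = $rutrqtuuttq
Sorted (with $ < everything):
  sorted[0] = $rutrqtuuttq
  sorted[1] = q$rutrqtuutt
  sorted[2] = qtuuttq$rutr
  sorted[3] = rqtuuttq$rut
  sorted[4] = rutrqtuuttq$
  sorted[5] = tq$rutrqtuut
  sorted[6] = trqtuuttq$ru
  sorted[7] = ttq$rutrqtuu
  sorted[8] = tuuttq$rutrq
  sorted[9] = utrqtuuttq$r
  sorted[10] = uttq$rutrqtu
  sorted[11] = uuttq$rutrqt
sorted[2] = qtuuttq$rutr

Answer: qtuuttq$rutr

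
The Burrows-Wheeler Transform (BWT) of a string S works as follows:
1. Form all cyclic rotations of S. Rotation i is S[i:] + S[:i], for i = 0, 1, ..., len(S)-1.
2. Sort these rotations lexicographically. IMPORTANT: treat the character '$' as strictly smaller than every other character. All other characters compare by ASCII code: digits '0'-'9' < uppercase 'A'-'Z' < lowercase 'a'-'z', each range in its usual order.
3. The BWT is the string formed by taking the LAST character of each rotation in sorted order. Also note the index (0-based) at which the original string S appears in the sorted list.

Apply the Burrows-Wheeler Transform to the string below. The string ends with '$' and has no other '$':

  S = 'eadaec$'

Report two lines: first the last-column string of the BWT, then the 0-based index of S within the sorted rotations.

All 7 rotations (rotation i = S[i:]+S[:i]):
  rot[0] = eadaec$
  rot[1] = adaec$e
  rot[2] = daec$ea
  rot[3] = aec$ead
  rot[4] = ec$eada
  rot[5] = c$eadae
  rot[6] = $eadaec
Sorted (with $ < everything):
  sorted[0] = $eadaec  (last char: 'c')
  sorted[1] = adaec$e  (last char: 'e')
  sorted[2] = aec$ead  (last char: 'd')
  sorted[3] = c$eadae  (last char: 'e')
  sorted[4] = daec$ea  (last char: 'a')
  sorted[5] = eadaec$  (last char: '$')
  sorted[6] = ec$eada  (last char: 'a')
Last column: cedea$a
Original string S is at sorted index 5

Answer: cedea$a
5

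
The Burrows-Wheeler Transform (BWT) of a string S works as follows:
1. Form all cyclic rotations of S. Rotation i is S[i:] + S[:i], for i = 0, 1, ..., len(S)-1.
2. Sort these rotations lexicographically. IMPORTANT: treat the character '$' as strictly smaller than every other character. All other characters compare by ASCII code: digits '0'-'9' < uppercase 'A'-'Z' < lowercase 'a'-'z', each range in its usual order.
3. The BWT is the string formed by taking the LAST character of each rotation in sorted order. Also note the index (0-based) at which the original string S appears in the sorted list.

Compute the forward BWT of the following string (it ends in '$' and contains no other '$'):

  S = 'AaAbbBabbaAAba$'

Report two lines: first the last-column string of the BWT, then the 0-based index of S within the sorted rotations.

All 15 rotations (rotation i = S[i:]+S[:i]):
  rot[0] = AaAbbBabbaAAba$
  rot[1] = aAbbBabbaAAba$A
  rot[2] = AbbBabbaAAba$Aa
  rot[3] = bbBabbaAAba$AaA
  rot[4] = bBabbaAAba$AaAb
  rot[5] = BabbaAAba$AaAbb
  rot[6] = abbaAAba$AaAbbB
  rot[7] = bbaAAba$AaAbbBa
  rot[8] = baAAba$AaAbbBab
  rot[9] = aAAba$AaAbbBabb
  rot[10] = AAba$AaAbbBabba
  rot[11] = Aba$AaAbbBabbaA
  rot[12] = ba$AaAbbBabbaAA
  rot[13] = a$AaAbbBabbaAAb
  rot[14] = $AaAbbBabbaAAba
Sorted (with $ < everything):
  sorted[0] = $AaAbbBabbaAAba  (last char: 'a')
  sorted[1] = AAba$AaAbbBabba  (last char: 'a')
  sorted[2] = AaAbbBabbaAAba$  (last char: '$')
  sorted[3] = Aba$AaAbbBabbaA  (last char: 'A')
  sorted[4] = AbbBabbaAAba$Aa  (last char: 'a')
  sorted[5] = BabbaAAba$AaAbb  (last char: 'b')
  sorted[6] = a$AaAbbBabbaAAb  (last char: 'b')
  sorted[7] = aAAba$AaAbbBabb  (last char: 'b')
  sorted[8] = aAbbBabbaAAba$A  (last char: 'A')
  sorted[9] = abbaAAba$AaAbbB  (last char: 'B')
  sorted[10] = bBabbaAAba$AaAb  (last char: 'b')
  sorted[11] = ba$AaAbbBabbaAA  (last char: 'A')
  sorted[12] = baAAba$AaAbbBab  (last char: 'b')
  sorted[13] = bbBabbaAAba$AaA  (last char: 'A')
  sorted[14] = bbaAAba$AaAbbBa  (last char: 'a')
Last column: aa$AabbbABbAbAa
Original string S is at sorted index 2

Answer: aa$AabbbABbAbAa
2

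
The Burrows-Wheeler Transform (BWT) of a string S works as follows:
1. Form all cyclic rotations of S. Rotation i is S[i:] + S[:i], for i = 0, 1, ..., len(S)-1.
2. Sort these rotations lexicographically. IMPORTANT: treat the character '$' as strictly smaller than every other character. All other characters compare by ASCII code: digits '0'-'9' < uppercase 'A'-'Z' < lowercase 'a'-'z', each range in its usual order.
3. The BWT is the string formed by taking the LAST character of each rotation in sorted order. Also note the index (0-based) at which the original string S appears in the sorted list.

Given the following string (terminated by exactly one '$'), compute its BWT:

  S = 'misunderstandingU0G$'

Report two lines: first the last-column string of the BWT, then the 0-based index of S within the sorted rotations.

Answer: GU0gtnndndm$uaieriss
11

Derivation:
All 20 rotations (rotation i = S[i:]+S[:i]):
  rot[0] = misunderstandingU0G$
  rot[1] = isunderstandingU0G$m
  rot[2] = sunderstandingU0G$mi
  rot[3] = understandingU0G$mis
  rot[4] = nderstandingU0G$misu
  rot[5] = derstandingU0G$misun
  rot[6] = erstandingU0G$misund
  rot[7] = rstandingU0G$misunde
  rot[8] = standingU0G$misunder
  rot[9] = tandingU0G$misunders
  rot[10] = andingU0G$misunderst
  rot[11] = ndingU0G$misundersta
  rot[12] = dingU0G$misunderstan
  rot[13] = ingU0G$misunderstand
  rot[14] = ngU0G$misunderstandi
  rot[15] = gU0G$misunderstandin
  rot[16] = U0G$misunderstanding
  rot[17] = 0G$misunderstandingU
  rot[18] = G$misunderstandingU0
  rot[19] = $misunderstandingU0G
Sorted (with $ < everything):
  sorted[0] = $misunderstandingU0G  (last char: 'G')
  sorted[1] = 0G$misunderstandingU  (last char: 'U')
  sorted[2] = G$misunderstandingU0  (last char: '0')
  sorted[3] = U0G$misunderstanding  (last char: 'g')
  sorted[4] = andingU0G$misunderst  (last char: 't')
  sorted[5] = derstandingU0G$misun  (last char: 'n')
  sorted[6] = dingU0G$misunderstan  (last char: 'n')
  sorted[7] = erstandingU0G$misund  (last char: 'd')
  sorted[8] = gU0G$misunderstandin  (last char: 'n')
  sorted[9] = ingU0G$misunderstand  (last char: 'd')
  sorted[10] = isunderstandingU0G$m  (last char: 'm')
  sorted[11] = misunderstandingU0G$  (last char: '$')
  sorted[12] = nderstandingU0G$misu  (last char: 'u')
  sorted[13] = ndingU0G$misundersta  (last char: 'a')
  sorted[14] = ngU0G$misunderstandi  (last char: 'i')
  sorted[15] = rstandingU0G$misunde  (last char: 'e')
  sorted[16] = standingU0G$misunder  (last char: 'r')
  sorted[17] = sunderstandingU0G$mi  (last char: 'i')
  sorted[18] = tandingU0G$misunders  (last char: 's')
  sorted[19] = understandingU0G$mis  (last char: 's')
Last column: GU0gtnndndm$uaieriss
Original string S is at sorted index 11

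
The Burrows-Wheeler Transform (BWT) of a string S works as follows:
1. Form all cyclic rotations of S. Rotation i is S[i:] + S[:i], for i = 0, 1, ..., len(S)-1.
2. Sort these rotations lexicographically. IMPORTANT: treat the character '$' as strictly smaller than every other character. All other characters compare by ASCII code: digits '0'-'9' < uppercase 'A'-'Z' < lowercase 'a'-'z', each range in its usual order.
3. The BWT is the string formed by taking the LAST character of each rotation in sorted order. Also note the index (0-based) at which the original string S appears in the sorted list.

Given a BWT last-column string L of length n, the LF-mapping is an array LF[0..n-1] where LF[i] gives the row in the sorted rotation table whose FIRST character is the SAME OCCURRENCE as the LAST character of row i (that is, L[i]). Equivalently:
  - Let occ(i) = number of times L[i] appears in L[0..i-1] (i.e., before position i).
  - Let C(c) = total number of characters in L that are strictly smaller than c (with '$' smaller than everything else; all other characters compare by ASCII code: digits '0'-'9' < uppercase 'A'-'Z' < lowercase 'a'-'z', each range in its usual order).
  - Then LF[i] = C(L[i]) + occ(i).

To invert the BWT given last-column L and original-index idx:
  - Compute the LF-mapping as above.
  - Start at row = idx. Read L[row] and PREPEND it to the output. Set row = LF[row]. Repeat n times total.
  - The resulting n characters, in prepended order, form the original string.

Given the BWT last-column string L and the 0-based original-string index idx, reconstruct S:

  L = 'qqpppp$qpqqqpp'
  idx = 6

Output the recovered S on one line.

Answer: pqqpqqqpppppq$

Derivation:
LF mapping: 8 9 1 2 3 4 0 10 5 11 12 13 6 7
Walk LF starting at row 6, prepending L[row]:
  step 1: row=6, L[6]='$', prepend. Next row=LF[6]=0
  step 2: row=0, L[0]='q', prepend. Next row=LF[0]=8
  step 3: row=8, L[8]='p', prepend. Next row=LF[8]=5
  step 4: row=5, L[5]='p', prepend. Next row=LF[5]=4
  step 5: row=4, L[4]='p', prepend. Next row=LF[4]=3
  step 6: row=3, L[3]='p', prepend. Next row=LF[3]=2
  step 7: row=2, L[2]='p', prepend. Next row=LF[2]=1
  step 8: row=1, L[1]='q', prepend. Next row=LF[1]=9
  step 9: row=9, L[9]='q', prepend. Next row=LF[9]=11
  step 10: row=11, L[11]='q', prepend. Next row=LF[11]=13
  step 11: row=13, L[13]='p', prepend. Next row=LF[13]=7
  step 12: row=7, L[7]='q', prepend. Next row=LF[7]=10
  step 13: row=10, L[10]='q', prepend. Next row=LF[10]=12
  step 14: row=12, L[12]='p', prepend. Next row=LF[12]=6
Reversed output: pqqpqqqpppppq$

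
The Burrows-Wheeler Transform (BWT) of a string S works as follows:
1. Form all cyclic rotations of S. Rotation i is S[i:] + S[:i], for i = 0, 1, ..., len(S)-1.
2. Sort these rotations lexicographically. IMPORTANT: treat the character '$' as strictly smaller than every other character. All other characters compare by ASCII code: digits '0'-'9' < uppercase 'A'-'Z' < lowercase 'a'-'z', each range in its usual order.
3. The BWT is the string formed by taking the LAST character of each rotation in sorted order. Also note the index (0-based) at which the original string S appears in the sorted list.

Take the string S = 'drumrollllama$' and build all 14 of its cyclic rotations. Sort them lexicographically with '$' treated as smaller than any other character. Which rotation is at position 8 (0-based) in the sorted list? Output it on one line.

All 14 rotations (rotation i = S[i:]+S[:i]):
  rot[0] = drumrollllama$
  rot[1] = rumrollllama$d
  rot[2] = umrollllama$dr
  rot[3] = mrollllama$dru
  rot[4] = rollllama$drum
  rot[5] = ollllama$drumr
  rot[6] = llllama$drumro
  rot[7] = lllama$drumrol
  rot[8] = llama$drumroll
  rot[9] = lama$drumrolll
  rot[10] = ama$drumrollll
  rot[11] = ma$drumrolllla
  rot[12] = a$drumrollllam
  rot[13] = $drumrollllama
Sorted (with $ < everything):
  sorted[0] = $drumrollllama
  sorted[1] = a$drumrollllam
  sorted[2] = ama$drumrollll
  sorted[3] = drumrollllama$
  sorted[4] = lama$drumrolll
  sorted[5] = llama$drumroll
  sorted[6] = lllama$drumrol
  sorted[7] = llllama$drumro
  sorted[8] = ma$drumrolllla
  sorted[9] = mrollllama$dru
  sorted[10] = ollllama$drumr
  sorted[11] = rollllama$drum
  sorted[12] = rumrollllama$d
  sorted[13] = umrollllama$dr
sorted[8] = ma$drumrolllla

Answer: ma$drumrolllla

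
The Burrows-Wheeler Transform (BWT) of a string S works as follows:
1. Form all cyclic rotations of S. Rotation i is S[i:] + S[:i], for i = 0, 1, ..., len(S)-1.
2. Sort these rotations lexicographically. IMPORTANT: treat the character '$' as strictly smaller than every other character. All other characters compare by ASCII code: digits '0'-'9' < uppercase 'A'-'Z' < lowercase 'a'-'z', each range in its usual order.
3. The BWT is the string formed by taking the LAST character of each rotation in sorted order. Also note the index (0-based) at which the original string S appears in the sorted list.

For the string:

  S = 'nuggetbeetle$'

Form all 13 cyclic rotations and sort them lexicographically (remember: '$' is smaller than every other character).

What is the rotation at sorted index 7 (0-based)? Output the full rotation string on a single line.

Answer: ggetbeetle$nu

Derivation:
All 13 rotations (rotation i = S[i:]+S[:i]):
  rot[0] = nuggetbeetle$
  rot[1] = uggetbeetle$n
  rot[2] = ggetbeetle$nu
  rot[3] = getbeetle$nug
  rot[4] = etbeetle$nugg
  rot[5] = tbeetle$nugge
  rot[6] = beetle$nugget
  rot[7] = eetle$nuggetb
  rot[8] = etle$nuggetbe
  rot[9] = tle$nuggetbee
  rot[10] = le$nuggetbeet
  rot[11] = e$nuggetbeetl
  rot[12] = $nuggetbeetle
Sorted (with $ < everything):
  sorted[0] = $nuggetbeetle
  sorted[1] = beetle$nugget
  sorted[2] = e$nuggetbeetl
  sorted[3] = eetle$nuggetb
  sorted[4] = etbeetle$nugg
  sorted[5] = etle$nuggetbe
  sorted[6] = getbeetle$nug
  sorted[7] = ggetbeetle$nu
  sorted[8] = le$nuggetbeet
  sorted[9] = nuggetbeetle$
  sorted[10] = tbeetle$nugge
  sorted[11] = tle$nuggetbee
  sorted[12] = uggetbeetle$n
sorted[7] = ggetbeetle$nu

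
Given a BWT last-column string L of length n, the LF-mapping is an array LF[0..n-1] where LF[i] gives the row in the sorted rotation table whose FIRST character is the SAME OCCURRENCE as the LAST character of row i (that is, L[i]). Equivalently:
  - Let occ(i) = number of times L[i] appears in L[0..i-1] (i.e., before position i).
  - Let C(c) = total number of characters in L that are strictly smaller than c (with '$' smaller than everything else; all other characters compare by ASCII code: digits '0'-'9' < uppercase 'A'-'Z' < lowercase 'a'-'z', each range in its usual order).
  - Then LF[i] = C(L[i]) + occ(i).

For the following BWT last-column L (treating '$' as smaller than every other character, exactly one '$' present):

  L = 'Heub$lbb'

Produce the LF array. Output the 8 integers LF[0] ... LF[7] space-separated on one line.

Char counts: '$':1, 'H':1, 'b':3, 'e':1, 'l':1, 'u':1
C (first-col start): C('$')=0, C('H')=1, C('b')=2, C('e')=5, C('l')=6, C('u')=7
L[0]='H': occ=0, LF[0]=C('H')+0=1+0=1
L[1]='e': occ=0, LF[1]=C('e')+0=5+0=5
L[2]='u': occ=0, LF[2]=C('u')+0=7+0=7
L[3]='b': occ=0, LF[3]=C('b')+0=2+0=2
L[4]='$': occ=0, LF[4]=C('$')+0=0+0=0
L[5]='l': occ=0, LF[5]=C('l')+0=6+0=6
L[6]='b': occ=1, LF[6]=C('b')+1=2+1=3
L[7]='b': occ=2, LF[7]=C('b')+2=2+2=4

Answer: 1 5 7 2 0 6 3 4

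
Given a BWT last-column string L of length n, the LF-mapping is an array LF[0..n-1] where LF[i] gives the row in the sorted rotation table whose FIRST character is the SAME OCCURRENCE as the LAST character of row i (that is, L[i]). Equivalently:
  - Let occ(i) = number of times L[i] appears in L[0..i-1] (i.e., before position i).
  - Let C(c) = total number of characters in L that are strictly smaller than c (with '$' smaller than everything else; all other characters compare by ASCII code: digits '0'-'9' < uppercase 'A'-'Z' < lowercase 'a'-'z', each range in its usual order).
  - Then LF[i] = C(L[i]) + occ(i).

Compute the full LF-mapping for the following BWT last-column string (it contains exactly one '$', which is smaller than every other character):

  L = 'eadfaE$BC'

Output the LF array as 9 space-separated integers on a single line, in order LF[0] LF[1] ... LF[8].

Char counts: '$':1, 'B':1, 'C':1, 'E':1, 'a':2, 'd':1, 'e':1, 'f':1
C (first-col start): C('$')=0, C('B')=1, C('C')=2, C('E')=3, C('a')=4, C('d')=6, C('e')=7, C('f')=8
L[0]='e': occ=0, LF[0]=C('e')+0=7+0=7
L[1]='a': occ=0, LF[1]=C('a')+0=4+0=4
L[2]='d': occ=0, LF[2]=C('d')+0=6+0=6
L[3]='f': occ=0, LF[3]=C('f')+0=8+0=8
L[4]='a': occ=1, LF[4]=C('a')+1=4+1=5
L[5]='E': occ=0, LF[5]=C('E')+0=3+0=3
L[6]='$': occ=0, LF[6]=C('$')+0=0+0=0
L[7]='B': occ=0, LF[7]=C('B')+0=1+0=1
L[8]='C': occ=0, LF[8]=C('C')+0=2+0=2

Answer: 7 4 6 8 5 3 0 1 2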